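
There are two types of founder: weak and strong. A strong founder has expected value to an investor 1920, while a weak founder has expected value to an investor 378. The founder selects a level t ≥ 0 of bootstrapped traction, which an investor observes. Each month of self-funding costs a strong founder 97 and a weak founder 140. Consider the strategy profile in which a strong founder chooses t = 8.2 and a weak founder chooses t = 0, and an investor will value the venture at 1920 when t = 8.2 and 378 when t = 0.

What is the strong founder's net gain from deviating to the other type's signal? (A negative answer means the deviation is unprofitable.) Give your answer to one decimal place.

Playing t = 8.2 the strong founder receives 1920 − 97 × 8.2 = 1124.6.
Deviating to t = 0 yields 378 instead.
Gain from deviating: 378 − 1124.6 = -746.6.
The gain is negative, so the strong type's incentive-compatibility constraint is satisfied.

-746.6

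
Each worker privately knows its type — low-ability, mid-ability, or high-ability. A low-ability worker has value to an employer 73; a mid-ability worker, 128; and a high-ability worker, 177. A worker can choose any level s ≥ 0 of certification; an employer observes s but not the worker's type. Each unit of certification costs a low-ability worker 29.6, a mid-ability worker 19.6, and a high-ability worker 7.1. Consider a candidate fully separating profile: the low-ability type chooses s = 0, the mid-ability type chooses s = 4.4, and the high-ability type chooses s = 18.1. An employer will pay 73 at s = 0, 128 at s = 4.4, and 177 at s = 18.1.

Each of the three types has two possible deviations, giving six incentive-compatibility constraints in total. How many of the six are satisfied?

3

High-ability (own payoff 177 − 7.1×18.1 = 48.49): to s=0 gives 73 → profitable ✗; to s=4.4 gives 128 − 7.1×4.4 = 96.76 → profitable ✗.
Mid-ability (own payoff 128 − 19.6×4.4 = 41.76): to s=0 gives 73 → profitable ✗; to s=18.1 gives 177 − 19.6×18.1 = -177.76 → no gain ✓.
Low-ability (own payoff 73): to s=4.4 gives 128 − 29.6×4.4 = -2.24 → no gain ✓; to s=18.1 gives 177 − 29.6×18.1 = -358.76 → no gain ✓.
3 of the 6 constraints hold; not an equilibrium.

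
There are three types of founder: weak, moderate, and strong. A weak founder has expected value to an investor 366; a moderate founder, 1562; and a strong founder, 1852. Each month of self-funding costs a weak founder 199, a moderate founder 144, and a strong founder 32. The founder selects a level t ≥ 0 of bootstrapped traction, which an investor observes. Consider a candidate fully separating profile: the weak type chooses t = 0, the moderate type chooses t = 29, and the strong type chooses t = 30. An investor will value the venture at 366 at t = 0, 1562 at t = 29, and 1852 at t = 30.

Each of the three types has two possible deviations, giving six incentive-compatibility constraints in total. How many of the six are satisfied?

Strong (own payoff 1852 − 32×30 = 892): to t=0 gives 366 → no gain ✓; to t=29 gives 1562 − 32×29 = 634 → no gain ✓.
Moderate (own payoff 1562 − 144×29 = -2614): to t=0 gives 366 → profitable ✗; to t=30 gives 1852 − 144×30 = -2468 → profitable ✗.
Weak (own payoff 366): to t=29 gives 1562 − 199×29 = -4209 → no gain ✓; to t=30 gives 1852 − 199×30 = -4118 → no gain ✓.
4 of the 6 constraints hold; not an equilibrium.

4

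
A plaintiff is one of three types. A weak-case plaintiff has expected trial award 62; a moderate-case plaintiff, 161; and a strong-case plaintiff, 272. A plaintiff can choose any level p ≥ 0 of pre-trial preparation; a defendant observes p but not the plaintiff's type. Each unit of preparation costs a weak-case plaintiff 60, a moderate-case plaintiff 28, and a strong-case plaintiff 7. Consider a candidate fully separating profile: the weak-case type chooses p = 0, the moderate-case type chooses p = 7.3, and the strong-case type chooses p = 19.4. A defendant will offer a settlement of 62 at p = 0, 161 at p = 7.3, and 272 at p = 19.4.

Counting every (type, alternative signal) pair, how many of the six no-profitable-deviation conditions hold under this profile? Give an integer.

5

Weak-case (own payoff 62): to p=7.3 gives 161 − 60×7.3 = -277 → no gain ✓; to p=19.4 gives 272 − 60×19.4 = -892 → no gain ✓.
Strong-case (own payoff 272 − 7×19.4 = 136.2): to p=0 gives 62 → no gain ✓; to p=7.3 gives 161 − 7×7.3 = 109.9 → no gain ✓.
Moderate-case (own payoff 161 − 28×7.3 = -43.4): to p=0 gives 62 → profitable ✗; to p=19.4 gives 272 − 28×19.4 = -271.2 → no gain ✓.
5 of the 6 constraints hold; not an equilibrium.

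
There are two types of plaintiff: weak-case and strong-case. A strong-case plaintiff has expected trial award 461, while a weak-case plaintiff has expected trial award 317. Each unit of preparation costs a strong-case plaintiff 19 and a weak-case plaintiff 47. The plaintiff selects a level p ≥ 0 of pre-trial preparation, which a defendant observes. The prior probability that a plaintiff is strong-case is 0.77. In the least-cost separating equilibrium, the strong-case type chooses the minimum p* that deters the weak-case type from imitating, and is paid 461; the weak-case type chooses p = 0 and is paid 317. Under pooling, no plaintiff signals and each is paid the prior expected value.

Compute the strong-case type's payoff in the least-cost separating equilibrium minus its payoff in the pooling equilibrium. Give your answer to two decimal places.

-25.09

Least-cost separating signal: p* solves 317 = 461 − 47·p*, so p* = (461 − 317)/47 ≈ 3.0638.
Strong-case type's separating payoff: 461 − 19 × p* = 461 − 19 × (461 − 317)/47 = 461 − 2736/47 ≈ 402.7872.
Pooling payoff: 0.77 × 461 + 0.23 × 317 = 427.88.
Difference: 402.7872 − 427.88 = -25.0928, i.e. -25.09 to two decimal places.
The strong-case type would prefer the pooling outcome.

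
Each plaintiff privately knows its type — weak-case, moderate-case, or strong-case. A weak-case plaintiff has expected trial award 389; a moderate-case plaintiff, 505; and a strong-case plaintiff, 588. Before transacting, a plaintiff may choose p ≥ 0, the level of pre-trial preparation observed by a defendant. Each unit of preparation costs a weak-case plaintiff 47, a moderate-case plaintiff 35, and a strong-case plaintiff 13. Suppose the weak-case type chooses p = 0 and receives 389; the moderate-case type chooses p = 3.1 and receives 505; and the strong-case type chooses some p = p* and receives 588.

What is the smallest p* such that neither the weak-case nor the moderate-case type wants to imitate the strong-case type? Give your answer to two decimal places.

5.47

Weak-case type (on-path payoff 389) won't mimic when 389 ≥ 588 − 47·p*, i.e. p* ≥ 4.23.
Moderate-case type (on-path payoff 505 − 35×3.1 = 396.5) won't mimic when 396.5 ≥ 588 − 35·p*, i.e. p* ≥ 5.47.
Both must hold, so p* = max(4.23, 5.47) = 5.47. The moderate-case type's constraint binds.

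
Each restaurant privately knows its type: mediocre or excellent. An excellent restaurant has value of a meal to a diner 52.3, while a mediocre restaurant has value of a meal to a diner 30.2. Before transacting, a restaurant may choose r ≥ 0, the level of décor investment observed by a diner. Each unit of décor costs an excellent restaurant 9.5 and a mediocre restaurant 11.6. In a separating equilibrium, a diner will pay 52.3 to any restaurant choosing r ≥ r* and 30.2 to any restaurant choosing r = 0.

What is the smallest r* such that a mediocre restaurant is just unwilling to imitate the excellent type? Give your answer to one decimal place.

A mediocre restaurant choosing r = 0 receives 30.2.
Imitating at r* instead would pay 52.3 at cost 11.6·r*, netting 52.3 − 11.6·r*.
Indifference: 30.2 = 52.3 − 11.6·r*, so r* = (52.3 − 30.2) / 11.6 ≈ 1.9.
This is the mediocre type's binding incentive-compatibility constraint; any r ≥ 1.9 sustains separation on that side.

1.9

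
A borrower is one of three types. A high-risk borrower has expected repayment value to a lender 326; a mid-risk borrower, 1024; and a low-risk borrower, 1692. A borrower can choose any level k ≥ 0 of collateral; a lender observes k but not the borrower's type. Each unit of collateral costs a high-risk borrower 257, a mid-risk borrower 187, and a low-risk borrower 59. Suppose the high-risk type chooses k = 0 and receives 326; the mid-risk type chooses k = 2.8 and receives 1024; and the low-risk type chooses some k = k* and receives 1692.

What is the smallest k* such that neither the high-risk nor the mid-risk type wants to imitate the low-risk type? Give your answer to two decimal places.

6.37

High-risk type (on-path payoff 326) won't mimic when 326 ≥ 1692 − 257·k*, i.e. k* ≥ 5.32.
Mid-risk type (on-path payoff 1024 − 187×2.8 = 500.4) won't mimic when 500.4 ≥ 1692 − 187·k*, i.e. k* ≥ 6.37.
Both must hold, so k* = max(5.32, 6.37) = 6.37. The mid-risk type's constraint binds.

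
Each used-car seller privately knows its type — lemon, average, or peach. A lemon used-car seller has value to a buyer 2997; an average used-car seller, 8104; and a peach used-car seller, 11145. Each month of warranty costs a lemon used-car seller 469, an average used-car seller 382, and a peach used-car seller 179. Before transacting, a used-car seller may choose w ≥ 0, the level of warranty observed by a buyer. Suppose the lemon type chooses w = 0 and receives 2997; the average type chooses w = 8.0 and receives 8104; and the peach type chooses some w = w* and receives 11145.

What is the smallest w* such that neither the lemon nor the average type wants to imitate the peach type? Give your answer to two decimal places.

Average type (on-path payoff 8104 − 382×8.0 = 5048) won't mimic when 5048 ≥ 11145 − 382·w*, i.e. w* ≥ 15.96.
Lemon type (on-path payoff 2997) won't mimic when 2997 ≥ 11145 − 469·w*, i.e. w* ≥ 17.37.
Both must hold, so w* = max(17.37, 15.96) = 17.37. The lemon type's constraint binds.

17.37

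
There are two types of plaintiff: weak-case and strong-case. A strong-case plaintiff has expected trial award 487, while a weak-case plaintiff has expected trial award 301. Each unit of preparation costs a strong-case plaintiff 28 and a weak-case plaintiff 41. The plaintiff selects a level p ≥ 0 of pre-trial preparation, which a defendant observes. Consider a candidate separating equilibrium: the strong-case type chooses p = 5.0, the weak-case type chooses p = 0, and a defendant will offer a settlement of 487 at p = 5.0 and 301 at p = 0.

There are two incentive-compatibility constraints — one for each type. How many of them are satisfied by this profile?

Strong-case type: signal → 487 − 28 × 5.0 = 347; deviate to 0 → 301. IC holds (347 ≥ 301).
Weak-case type: stay at 0 → 301; mimic → 487 − 41 × 5.0 = 282. IC holds (301 ≥ 282).
2 of 2 constraints hold, so this is a separating equilibrium.

2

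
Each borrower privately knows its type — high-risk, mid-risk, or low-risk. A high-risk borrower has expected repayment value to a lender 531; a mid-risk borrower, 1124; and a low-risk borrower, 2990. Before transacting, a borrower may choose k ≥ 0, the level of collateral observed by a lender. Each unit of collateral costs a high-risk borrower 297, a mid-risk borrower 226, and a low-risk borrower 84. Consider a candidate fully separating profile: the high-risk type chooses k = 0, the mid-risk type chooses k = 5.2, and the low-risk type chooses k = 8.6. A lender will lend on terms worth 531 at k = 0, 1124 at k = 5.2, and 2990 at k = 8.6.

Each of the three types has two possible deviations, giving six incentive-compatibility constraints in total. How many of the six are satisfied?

4

Low-risk (own payoff 2990 − 84×8.6 = 2267.6): to k=0 gives 531 → no gain ✓; to k=5.2 gives 1124 − 84×5.2 = 687.2 → no gain ✓.
High-risk (own payoff 531): to k=5.2 gives 1124 − 297×5.2 = -420.4 → no gain ✓; to k=8.6 gives 2990 − 297×8.6 = 435.8 → no gain ✓.
Mid-risk (own payoff 1124 − 226×5.2 = -51.2): to k=0 gives 531 → profitable ✗; to k=8.6 gives 2990 − 226×8.6 = 1046.4 → profitable ✗.
4 of the 6 constraints hold; not an equilibrium.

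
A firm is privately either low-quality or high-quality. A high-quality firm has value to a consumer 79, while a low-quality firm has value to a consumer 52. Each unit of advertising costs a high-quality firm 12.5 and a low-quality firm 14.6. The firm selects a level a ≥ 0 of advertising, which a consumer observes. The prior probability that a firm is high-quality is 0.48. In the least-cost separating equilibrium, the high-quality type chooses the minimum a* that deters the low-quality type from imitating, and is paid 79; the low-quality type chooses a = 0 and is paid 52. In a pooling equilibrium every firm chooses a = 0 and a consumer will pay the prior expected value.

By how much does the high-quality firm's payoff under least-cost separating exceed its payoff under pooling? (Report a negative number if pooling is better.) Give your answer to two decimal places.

Least-cost separating signal: a* solves 52 = 79 − 14.6·a*, so a* = (79 − 52)/14.6 ≈ 1.8493.
High-quality type's separating payoff: 79 − 12.5 × a* = 79 − 12.5 × (79 − 52)/14.6 = 79 − 337.5/14.6 ≈ 55.8836.
Pooling payoff: 0.48 × 79 + 0.52 × 52 = 64.96.
Difference: 55.8836 − 64.96 = -9.0764, i.e. -9.08 to two decimal places.
The high-quality type would prefer the pooling outcome.

-9.08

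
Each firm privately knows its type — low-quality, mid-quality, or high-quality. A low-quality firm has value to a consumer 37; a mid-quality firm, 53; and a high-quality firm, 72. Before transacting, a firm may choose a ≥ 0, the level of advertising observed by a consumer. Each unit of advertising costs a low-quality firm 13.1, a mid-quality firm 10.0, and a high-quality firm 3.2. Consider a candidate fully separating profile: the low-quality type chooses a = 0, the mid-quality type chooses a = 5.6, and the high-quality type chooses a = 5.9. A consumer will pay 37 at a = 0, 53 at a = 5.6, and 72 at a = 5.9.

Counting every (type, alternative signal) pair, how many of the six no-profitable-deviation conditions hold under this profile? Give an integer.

Mid-quality (own payoff 53 − 10.0×5.6 = -3): to a=0 gives 37 → profitable ✗; to a=5.9 gives 72 − 10.0×5.9 = 13 → profitable ✗.
Low-quality (own payoff 37): to a=5.6 gives 53 − 13.1×5.6 = -20.36 → no gain ✓; to a=5.9 gives 72 − 13.1×5.9 = -5.29 → no gain ✓.
High-quality (own payoff 72 − 3.2×5.9 = 53.12): to a=0 gives 37 → no gain ✓; to a=5.6 gives 53 − 3.2×5.6 = 35.08 → no gain ✓.
4 of the 6 constraints hold; not an equilibrium.

4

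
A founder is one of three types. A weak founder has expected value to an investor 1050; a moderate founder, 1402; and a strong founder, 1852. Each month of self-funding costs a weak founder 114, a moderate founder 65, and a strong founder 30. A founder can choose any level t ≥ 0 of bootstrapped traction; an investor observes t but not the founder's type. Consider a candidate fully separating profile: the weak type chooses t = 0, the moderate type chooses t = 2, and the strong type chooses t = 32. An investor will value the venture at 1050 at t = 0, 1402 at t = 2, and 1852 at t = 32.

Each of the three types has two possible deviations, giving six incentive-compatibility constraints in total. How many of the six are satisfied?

Moderate (own payoff 1402 − 65×2 = 1272): to t=0 gives 1050 → no gain ✓; to t=32 gives 1852 − 65×32 = -228 → no gain ✓.
Weak (own payoff 1050): to t=2 gives 1402 − 114×2 = 1174 → profitable ✗; to t=32 gives 1852 − 114×32 = -1796 → no gain ✓.
Strong (own payoff 1852 − 30×32 = 892): to t=0 gives 1050 → profitable ✗; to t=2 gives 1402 − 30×2 = 1342 → profitable ✗.
3 of the 6 constraints hold; not an equilibrium.

3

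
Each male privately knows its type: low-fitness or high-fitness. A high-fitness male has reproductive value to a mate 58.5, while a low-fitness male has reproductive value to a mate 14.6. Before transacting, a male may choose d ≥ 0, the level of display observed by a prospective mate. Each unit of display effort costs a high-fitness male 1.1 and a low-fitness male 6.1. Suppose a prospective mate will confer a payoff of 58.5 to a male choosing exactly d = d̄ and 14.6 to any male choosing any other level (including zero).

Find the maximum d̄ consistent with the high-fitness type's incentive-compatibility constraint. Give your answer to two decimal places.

39.91

Choosing d̄ yields the high-fitness type 58.5 − 1.1·d̄; choosing zero yields 14.6.
The high-fitness type is indifferent at 58.5 − 1.1·d̄ = 14.6, i.e. d̄ = (58.5 − 14.6) / 1.1 ≈ 39.91.
For any d̄ above 39.91 the high-fitness type would rather pool at zero, so separation collapses.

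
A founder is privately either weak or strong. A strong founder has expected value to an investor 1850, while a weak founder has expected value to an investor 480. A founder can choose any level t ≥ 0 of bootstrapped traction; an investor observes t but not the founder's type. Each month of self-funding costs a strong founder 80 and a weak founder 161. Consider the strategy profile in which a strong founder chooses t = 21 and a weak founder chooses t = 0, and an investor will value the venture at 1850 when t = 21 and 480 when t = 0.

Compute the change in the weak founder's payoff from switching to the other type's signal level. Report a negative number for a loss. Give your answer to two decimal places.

-2011.00

Playing t = 0 the weak founder receives 480.
Deviating to t = 21 brings payment 1850 at cost 161 × 21 = 3381, netting -1531.
Gain from deviating: -1531 − 480 = -2011.00.
The gain is negative, so the weak type's incentive-compatibility constraint is satisfied.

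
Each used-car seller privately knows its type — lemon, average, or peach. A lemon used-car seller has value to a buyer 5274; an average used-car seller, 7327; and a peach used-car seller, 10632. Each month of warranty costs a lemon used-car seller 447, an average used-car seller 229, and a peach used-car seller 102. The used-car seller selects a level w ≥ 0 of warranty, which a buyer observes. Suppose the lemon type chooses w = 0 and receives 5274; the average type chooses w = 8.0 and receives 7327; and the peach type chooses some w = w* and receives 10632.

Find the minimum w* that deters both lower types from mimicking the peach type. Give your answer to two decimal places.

22.43

Average type (on-path payoff 7327 − 229×8.0 = 5495) won't mimic when 5495 ≥ 10632 − 229·w*, i.e. w* ≥ 22.43.
Lemon type (on-path payoff 5274) won't mimic when 5274 ≥ 10632 − 447·w*, i.e. w* ≥ 11.99.
Both must hold, so w* = max(11.99, 22.43) = 22.43. The average type's constraint binds.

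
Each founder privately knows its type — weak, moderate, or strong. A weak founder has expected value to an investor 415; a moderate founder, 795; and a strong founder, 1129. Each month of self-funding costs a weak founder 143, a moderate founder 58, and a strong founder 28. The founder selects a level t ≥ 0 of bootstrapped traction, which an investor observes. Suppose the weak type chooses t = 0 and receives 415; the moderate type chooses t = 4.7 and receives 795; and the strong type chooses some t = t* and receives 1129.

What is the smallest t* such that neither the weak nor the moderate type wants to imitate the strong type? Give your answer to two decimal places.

10.46

Moderate type (on-path payoff 795 − 58×4.7 = 522.4) won't mimic when 522.4 ≥ 1129 − 58·t*, i.e. t* ≥ 10.46.
Weak type (on-path payoff 415) won't mimic when 415 ≥ 1129 − 143·t*, i.e. t* ≥ 4.99.
Both must hold, so t* = max(4.99, 10.46) = 10.46. The moderate type's constraint binds.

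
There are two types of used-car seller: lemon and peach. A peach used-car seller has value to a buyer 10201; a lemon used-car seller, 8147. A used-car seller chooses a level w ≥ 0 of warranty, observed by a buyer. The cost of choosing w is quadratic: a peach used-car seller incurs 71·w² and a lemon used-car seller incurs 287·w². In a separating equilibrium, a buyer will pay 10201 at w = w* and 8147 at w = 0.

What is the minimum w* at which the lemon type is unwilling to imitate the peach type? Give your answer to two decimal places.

The lemon type at w = 0 receives 8147; imitating at w* yields 10201 − 287·w*².
Indifference: 8147 = 10201 − 287·w*², so w*² = (10201 − 8147) / 287 ≈ 7.1568.
w* = √7.1568 ≈ 2.68.

2.68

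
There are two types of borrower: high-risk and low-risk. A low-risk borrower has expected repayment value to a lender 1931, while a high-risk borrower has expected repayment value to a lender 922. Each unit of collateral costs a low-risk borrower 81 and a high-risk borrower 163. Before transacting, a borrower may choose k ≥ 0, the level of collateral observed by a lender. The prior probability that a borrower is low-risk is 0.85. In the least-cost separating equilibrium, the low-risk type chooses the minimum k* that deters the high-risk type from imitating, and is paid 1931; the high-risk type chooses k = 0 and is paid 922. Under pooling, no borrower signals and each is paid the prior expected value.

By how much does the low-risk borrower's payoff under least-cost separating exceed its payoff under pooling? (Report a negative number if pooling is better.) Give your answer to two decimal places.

Least-cost separating signal: k* solves 922 = 1931 − 163·k*, so k* = (1931 − 922)/163 ≈ 6.1902.
Low-risk type's separating payoff: 1931 − 81 × k* = 1931 − 81 × (1931 − 922)/163 = 1931 − 81729/163 ≈ 1429.5951.
Pooling payoff: 0.85 × 1931 + 0.15 × 922 = 1779.65.
Difference: 1429.5951 − 1779.65 = -350.0549, i.e. -350.05 to two decimal places.
The low-risk type would prefer the pooling outcome.

-350.05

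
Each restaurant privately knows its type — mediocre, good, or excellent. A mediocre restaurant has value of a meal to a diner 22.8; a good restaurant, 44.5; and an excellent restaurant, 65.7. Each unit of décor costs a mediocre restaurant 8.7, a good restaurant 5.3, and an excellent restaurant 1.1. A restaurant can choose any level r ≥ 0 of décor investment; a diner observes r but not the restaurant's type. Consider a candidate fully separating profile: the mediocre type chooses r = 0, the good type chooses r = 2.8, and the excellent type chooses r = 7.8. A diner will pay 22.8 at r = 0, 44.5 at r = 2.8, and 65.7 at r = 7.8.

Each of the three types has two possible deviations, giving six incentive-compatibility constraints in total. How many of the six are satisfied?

6

Excellent (own payoff 65.7 − 1.1×7.8 = 57.12): to r=0 gives 22.8 → no gain ✓; to r=2.8 gives 44.5 − 1.1×2.8 = 41.42 → no gain ✓.
Good (own payoff 44.5 − 5.3×2.8 = 29.66): to r=0 gives 22.8 → no gain ✓; to r=7.8 gives 65.7 − 5.3×7.8 = 24.36 → no gain ✓.
Mediocre (own payoff 22.8): to r=2.8 gives 44.5 − 8.7×2.8 = 20.14 → no gain ✓; to r=7.8 gives 65.7 − 8.7×7.8 = -2.16 → no gain ✓.
6 of the 6 constraints hold; this profile is a separating equilibrium.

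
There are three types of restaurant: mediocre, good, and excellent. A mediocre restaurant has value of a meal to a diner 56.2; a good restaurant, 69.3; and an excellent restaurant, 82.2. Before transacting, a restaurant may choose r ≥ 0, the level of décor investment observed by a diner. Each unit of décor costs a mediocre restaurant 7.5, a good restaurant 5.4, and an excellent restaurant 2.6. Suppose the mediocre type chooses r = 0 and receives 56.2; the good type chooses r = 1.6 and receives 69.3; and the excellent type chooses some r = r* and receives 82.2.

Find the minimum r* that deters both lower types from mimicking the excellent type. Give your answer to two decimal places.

Mediocre type (on-path payoff 56.2) won't mimic when 56.2 ≥ 82.2 − 7.5·r*, i.e. r* ≥ 3.47.
Good type (on-path payoff 69.3 − 5.4×1.6 = 60.66) won't mimic when 60.66 ≥ 82.2 − 5.4·r*, i.e. r* ≥ 3.99.
Both must hold, so r* = max(3.47, 3.99) = 3.99. The good type's constraint binds.

3.99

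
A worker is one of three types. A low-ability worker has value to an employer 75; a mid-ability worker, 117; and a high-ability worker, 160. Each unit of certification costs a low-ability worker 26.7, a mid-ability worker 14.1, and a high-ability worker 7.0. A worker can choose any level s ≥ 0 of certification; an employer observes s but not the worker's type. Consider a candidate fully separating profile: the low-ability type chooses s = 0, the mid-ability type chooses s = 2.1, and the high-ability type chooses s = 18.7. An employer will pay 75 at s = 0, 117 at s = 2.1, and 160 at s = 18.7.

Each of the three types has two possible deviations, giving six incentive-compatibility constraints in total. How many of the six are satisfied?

4

High-ability (own payoff 160 − 7.0×18.7 = 29.1): to s=0 gives 75 → profitable ✗; to s=2.1 gives 117 − 7.0×2.1 = 102.3 → profitable ✗.
Low-ability (own payoff 75): to s=2.1 gives 117 − 26.7×2.1 = 60.93 → no gain ✓; to s=18.7 gives 160 − 26.7×18.7 = -339.29 → no gain ✓.
Mid-ability (own payoff 117 − 14.1×2.1 = 87.39): to s=0 gives 75 → no gain ✓; to s=18.7 gives 160 − 14.1×18.7 = -103.67 → no gain ✓.
4 of the 6 constraints hold; not an equilibrium.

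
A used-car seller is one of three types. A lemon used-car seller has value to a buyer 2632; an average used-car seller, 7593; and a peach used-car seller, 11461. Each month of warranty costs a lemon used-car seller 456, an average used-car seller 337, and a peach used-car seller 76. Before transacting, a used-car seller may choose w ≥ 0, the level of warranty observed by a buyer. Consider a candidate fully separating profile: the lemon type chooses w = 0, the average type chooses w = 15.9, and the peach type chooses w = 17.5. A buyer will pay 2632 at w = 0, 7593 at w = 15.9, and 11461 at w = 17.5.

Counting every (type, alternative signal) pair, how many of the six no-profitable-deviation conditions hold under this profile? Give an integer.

3

Peach (own payoff 11461 − 76×17.5 = 10131): to w=0 gives 2632 → no gain ✓; to w=15.9 gives 7593 − 76×15.9 = 6384.6 → no gain ✓.
Average (own payoff 7593 − 337×15.9 = 2234.7): to w=0 gives 2632 → profitable ✗; to w=17.5 gives 11461 − 337×17.5 = 5563.5 → profitable ✗.
Lemon (own payoff 2632): to w=15.9 gives 7593 − 456×15.9 = 342.6 → no gain ✓; to w=17.5 gives 11461 − 456×17.5 = 3481 → profitable ✗.
3 of the 6 constraints hold; not an equilibrium.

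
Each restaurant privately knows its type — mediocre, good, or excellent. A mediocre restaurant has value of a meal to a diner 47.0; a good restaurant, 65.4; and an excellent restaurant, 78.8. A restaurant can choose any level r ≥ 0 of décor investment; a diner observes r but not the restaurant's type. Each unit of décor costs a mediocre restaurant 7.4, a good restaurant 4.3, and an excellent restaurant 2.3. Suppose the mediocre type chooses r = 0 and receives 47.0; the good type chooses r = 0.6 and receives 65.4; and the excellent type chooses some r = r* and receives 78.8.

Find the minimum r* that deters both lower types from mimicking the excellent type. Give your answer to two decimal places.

Mediocre type (on-path payoff 47.0) won't mimic when 47.0 ≥ 78.8 − 7.4·r*, i.e. r* ≥ 4.30.
Good type (on-path payoff 65.4 − 4.3×0.6 = 62.82) won't mimic when 62.82 ≥ 78.8 − 4.3·r*, i.e. r* ≥ 3.72.
Both must hold, so r* = max(4.30, 3.72) = 4.30. The mediocre type's constraint binds.

4.30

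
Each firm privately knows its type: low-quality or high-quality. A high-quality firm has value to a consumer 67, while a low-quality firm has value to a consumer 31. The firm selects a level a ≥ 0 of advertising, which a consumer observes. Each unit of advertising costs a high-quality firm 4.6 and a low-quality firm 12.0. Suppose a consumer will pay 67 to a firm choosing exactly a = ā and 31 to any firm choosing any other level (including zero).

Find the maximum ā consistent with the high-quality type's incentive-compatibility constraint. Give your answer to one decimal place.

7.8

Choosing ā yields the high-quality type 67 − 4.6·ā; choosing zero yields 31.
The high-quality type is indifferent at 67 − 4.6·ā = 31, i.e. ā = (67 − 31) / 4.6 ≈ 7.8.
For any ā above 7.8 the high-quality type would rather pool at zero, so separation collapses.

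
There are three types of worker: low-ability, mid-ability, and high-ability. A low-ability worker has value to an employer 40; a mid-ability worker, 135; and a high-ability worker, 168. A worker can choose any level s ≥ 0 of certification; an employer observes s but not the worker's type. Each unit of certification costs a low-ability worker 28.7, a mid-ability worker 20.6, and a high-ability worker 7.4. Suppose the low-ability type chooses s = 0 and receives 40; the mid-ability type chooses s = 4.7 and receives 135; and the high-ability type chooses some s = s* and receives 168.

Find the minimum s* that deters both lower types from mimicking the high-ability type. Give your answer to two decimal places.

Low-ability type (on-path payoff 40) won't mimic when 40 ≥ 168 − 28.7·s*, i.e. s* ≥ 4.46.
Mid-ability type (on-path payoff 135 − 20.6×4.7 = 38.18) won't mimic when 38.18 ≥ 168 − 20.6·s*, i.e. s* ≥ 6.30.
Both must hold, so s* = max(4.46, 6.30) = 6.30. The mid-ability type's constraint binds.

6.30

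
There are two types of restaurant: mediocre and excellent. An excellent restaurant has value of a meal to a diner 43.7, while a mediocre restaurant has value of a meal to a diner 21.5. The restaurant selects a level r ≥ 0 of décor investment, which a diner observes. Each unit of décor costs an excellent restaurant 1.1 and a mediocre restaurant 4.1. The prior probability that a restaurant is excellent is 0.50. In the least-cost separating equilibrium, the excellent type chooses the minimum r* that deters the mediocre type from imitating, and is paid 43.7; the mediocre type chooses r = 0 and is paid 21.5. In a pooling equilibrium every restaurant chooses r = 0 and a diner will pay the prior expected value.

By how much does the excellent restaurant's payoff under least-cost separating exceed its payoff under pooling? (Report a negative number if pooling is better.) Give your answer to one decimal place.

Least-cost separating signal: r* solves 21.5 = 43.7 − 4.1·r*, so r* = (43.7 − 21.5)/4.1 ≈ 5.4146.
Excellent type's separating payoff: 43.7 − 1.1 × r* = 43.7 − 1.1 × (43.7 − 21.5)/4.1 = 43.7 − 24.42/4.1 ≈ 37.744.
Pooling payoff: 0.50 × 43.7 + 0.50 × 21.5 = 32.6.
Difference: 37.744 − 32.6 = 5.144, i.e. 5.1 to one decimal place.
The excellent type prefers to separate.

5.1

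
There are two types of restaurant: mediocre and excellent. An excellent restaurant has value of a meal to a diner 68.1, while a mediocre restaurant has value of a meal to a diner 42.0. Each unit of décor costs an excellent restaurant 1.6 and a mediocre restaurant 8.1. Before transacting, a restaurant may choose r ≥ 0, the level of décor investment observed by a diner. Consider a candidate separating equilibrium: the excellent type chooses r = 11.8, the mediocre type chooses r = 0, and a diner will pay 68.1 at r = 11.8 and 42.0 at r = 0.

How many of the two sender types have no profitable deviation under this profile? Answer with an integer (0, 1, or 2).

2

Mediocre type: stay at 0 → 42.0; mimic → 68.1 − 8.1 × 11.8 = -27.48. IC holds (42.0 ≥ -27.48).
Excellent type: signal → 68.1 − 1.6 × 11.8 = 49.22; deviate to 0 → 42.0. IC holds (49.22 ≥ 42.0).
2 of 2 constraints hold, so this is a separating equilibrium.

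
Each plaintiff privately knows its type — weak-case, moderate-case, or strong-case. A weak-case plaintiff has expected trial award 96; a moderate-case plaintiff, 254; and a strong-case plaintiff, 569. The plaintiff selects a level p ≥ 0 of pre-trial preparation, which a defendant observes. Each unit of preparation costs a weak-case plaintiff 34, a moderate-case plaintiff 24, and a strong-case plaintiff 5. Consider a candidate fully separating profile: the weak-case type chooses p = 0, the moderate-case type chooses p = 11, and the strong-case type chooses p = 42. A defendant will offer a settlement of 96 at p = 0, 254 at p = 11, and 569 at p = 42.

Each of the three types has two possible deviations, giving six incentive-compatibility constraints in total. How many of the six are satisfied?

Moderate-case (own payoff 254 − 24×11 = -10): to p=0 gives 96 → profitable ✗; to p=42 gives 569 − 24×42 = -439 → no gain ✓.
Weak-case (own payoff 96): to p=11 gives 254 − 34×11 = -120 → no gain ✓; to p=42 gives 569 − 34×42 = -859 → no gain ✓.
Strong-case (own payoff 569 − 5×42 = 359): to p=0 gives 96 → no gain ✓; to p=11 gives 254 − 5×11 = 199 → no gain ✓.
5 of the 6 constraints hold; not an equilibrium.

5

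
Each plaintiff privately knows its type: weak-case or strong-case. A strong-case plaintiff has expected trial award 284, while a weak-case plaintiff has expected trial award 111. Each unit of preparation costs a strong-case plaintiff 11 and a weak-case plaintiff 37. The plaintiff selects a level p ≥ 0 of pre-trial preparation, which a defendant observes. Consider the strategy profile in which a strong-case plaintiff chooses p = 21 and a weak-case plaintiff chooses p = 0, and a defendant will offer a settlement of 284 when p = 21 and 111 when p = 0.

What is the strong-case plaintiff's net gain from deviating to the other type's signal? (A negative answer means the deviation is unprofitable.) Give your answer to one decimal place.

Playing p = 21 the strong-case plaintiff receives 284 − 11 × 21 = 53.
Deviating to p = 0 yields 111 instead.
Gain from deviating: 111 − 53 = 58.0.
The gain is positive, so the strong-case type's incentive-compatibility constraint is violated — this profile is not a separating equilibrium.

58.0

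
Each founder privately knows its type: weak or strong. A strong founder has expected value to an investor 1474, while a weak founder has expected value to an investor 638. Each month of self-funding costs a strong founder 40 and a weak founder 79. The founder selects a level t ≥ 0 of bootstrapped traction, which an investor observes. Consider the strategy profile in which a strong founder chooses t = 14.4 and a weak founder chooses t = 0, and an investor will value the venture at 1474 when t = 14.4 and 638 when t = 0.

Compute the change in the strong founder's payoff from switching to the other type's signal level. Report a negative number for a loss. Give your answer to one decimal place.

-260.0

Playing t = 14.4 the strong founder receives 1474 − 40 × 14.4 = 898.
Deviating to t = 0 yields 638 instead.
Gain from deviating: 638 − 898 = -260.0.
The gain is negative, so the strong type's incentive-compatibility constraint is satisfied.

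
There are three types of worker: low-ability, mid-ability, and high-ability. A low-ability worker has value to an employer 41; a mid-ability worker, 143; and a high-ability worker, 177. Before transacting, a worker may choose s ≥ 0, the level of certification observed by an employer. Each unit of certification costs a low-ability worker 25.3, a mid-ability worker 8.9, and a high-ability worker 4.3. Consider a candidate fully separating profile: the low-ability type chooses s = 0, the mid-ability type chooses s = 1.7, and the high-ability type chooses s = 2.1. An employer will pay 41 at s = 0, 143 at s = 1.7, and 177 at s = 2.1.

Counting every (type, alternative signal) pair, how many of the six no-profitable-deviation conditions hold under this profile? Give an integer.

Mid-ability (own payoff 143 − 8.9×1.7 = 127.87): to s=0 gives 41 → no gain ✓; to s=2.1 gives 177 − 8.9×2.1 = 158.31 → profitable ✗.
High-ability (own payoff 177 − 4.3×2.1 = 167.97): to s=0 gives 41 → no gain ✓; to s=1.7 gives 143 − 4.3×1.7 = 135.69 → no gain ✓.
Low-ability (own payoff 41): to s=1.7 gives 143 − 25.3×1.7 = 99.99 → profitable ✗; to s=2.1 gives 177 − 25.3×2.1 = 123.87 → profitable ✗.
3 of the 6 constraints hold; not an equilibrium.

3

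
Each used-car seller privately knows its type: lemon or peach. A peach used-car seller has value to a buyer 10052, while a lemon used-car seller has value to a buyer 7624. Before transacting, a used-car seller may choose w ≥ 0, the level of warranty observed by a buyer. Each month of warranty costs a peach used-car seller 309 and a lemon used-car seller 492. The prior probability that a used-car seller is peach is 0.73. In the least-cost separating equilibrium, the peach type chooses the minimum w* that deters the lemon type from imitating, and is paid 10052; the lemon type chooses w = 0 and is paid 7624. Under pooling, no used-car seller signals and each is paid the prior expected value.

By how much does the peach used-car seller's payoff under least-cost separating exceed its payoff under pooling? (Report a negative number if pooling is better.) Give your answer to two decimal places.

Least-cost separating signal: w* solves 7624 = 10052 − 492·w*, so w* = (10052 − 7624)/492 ≈ 4.9350.
Peach type's separating payoff: 10052 − 309 × w* = 10052 − 309 × (10052 − 7624)/492 = 10052 − 750252/492 ≈ 8527.0976.
Pooling payoff: 0.73 × 10052 + 0.27 × 7624 = 9396.44.
Difference: 8527.0976 − 9396.44 = -869.3424, i.e. -869.34 to two decimal places.
The peach type would prefer the pooling outcome.

-869.34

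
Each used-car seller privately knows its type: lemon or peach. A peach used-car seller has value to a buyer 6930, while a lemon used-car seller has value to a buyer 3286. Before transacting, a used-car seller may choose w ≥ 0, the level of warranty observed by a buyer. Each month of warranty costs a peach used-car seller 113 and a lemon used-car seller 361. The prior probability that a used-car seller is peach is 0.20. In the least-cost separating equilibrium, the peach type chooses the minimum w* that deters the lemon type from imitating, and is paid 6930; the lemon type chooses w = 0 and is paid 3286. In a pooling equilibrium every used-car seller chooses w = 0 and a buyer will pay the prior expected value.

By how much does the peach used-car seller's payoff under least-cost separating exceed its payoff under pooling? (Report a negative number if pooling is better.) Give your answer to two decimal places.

1774.56

Least-cost separating signal: w* solves 3286 = 6930 − 361·w*, so w* = (6930 − 3286)/361 ≈ 10.0942.
Peach type's separating payoff: 6930 − 113 × w* = 6930 − 113 × (6930 − 3286)/361 = 6930 − 411772/361 ≈ 5789.3573.
Pooling payoff: 0.20 × 6930 + 0.80 × 3286 = 4014.8.
Difference: 5789.3573 − 4014.8 = 1774.5573, i.e. 1774.56 to two decimal places.
The peach type prefers to separate.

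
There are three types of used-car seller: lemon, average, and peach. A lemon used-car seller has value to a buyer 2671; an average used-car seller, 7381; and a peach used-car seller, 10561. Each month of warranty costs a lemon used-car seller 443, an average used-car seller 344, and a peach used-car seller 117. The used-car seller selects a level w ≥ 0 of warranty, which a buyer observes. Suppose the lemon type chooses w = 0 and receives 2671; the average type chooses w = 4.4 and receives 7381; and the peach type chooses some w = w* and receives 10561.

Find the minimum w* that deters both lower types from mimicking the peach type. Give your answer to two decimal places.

17.81

Lemon type (on-path payoff 2671) won't mimic when 2671 ≥ 10561 − 443·w*, i.e. w* ≥ 17.81.
Average type (on-path payoff 7381 − 344×4.4 = 5867.4) won't mimic when 5867.4 ≥ 10561 − 344·w*, i.e. w* ≥ 13.64.
Both must hold, so w* = max(17.81, 13.64) = 17.81. The lemon type's constraint binds.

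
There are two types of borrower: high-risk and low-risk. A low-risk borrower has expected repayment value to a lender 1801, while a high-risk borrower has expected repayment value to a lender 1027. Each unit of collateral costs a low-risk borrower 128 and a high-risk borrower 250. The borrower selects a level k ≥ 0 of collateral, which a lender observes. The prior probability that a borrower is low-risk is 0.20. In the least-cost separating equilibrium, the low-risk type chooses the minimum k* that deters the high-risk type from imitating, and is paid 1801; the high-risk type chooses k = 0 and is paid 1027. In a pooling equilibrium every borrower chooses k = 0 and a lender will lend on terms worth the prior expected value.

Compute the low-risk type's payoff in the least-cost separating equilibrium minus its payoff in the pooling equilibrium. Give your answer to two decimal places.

Least-cost separating signal: k* solves 1027 = 1801 − 250·k*, so k* = (1801 − 1027)/250 = 3.096.
Low-risk type's separating payoff: 1801 − 128 × k* = 1801 − 128 × (1801 − 1027)/250 = 1801 − 99072/250 = 1404.712.
Pooling payoff: 0.20 × 1801 + 0.80 × 1027 = 1181.8.
Difference: 1404.712 − 1181.8 = 222.912, i.e. 222.91 to two decimal places.
The low-risk type prefers to separate.

222.91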